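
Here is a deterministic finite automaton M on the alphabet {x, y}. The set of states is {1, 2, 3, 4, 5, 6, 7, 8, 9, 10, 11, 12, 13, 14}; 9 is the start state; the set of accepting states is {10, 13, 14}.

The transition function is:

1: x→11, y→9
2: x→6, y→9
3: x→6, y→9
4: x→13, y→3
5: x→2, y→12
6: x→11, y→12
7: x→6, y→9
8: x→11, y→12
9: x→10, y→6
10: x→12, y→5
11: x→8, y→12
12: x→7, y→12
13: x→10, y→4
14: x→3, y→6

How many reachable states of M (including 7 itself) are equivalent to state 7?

2

Reachable states from the start: {2,5,6,7,8,9,10,11,12}. Unreachable: {1,3,4,13,14} — drop them.
P0 = {10} | {2,5,6,7,8,9,11,12}.
Split {2,5,6,7,8,9,11,12} by δ(·,x) → {2,5,6,7,8,11,12} and {9}.
Split {2,5,6,7,8,11,12} by δ(·,y) → {5,6,8,11,12} and {2,7}.
On input x, block {5,6,8,11,12} splits into {6,8,11} and {5,12}.
No further refinement is possible. Final partition (5 blocks): {10} | {6,8,11} | {9} | {2,7} | {5,12}.
State 7 belongs to the block {2,7}, which has 2 states.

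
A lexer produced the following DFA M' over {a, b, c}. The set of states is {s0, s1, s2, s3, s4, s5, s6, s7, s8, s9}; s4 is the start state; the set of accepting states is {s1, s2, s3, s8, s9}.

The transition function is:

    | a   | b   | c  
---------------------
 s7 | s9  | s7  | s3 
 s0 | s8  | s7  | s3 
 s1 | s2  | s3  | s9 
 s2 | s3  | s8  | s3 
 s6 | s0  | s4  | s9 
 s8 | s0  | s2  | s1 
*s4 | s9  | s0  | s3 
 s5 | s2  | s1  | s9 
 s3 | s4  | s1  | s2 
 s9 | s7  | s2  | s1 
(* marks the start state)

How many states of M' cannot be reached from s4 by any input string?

2

No path from s4 leads to s5, s6; the other 8 states are all reachable.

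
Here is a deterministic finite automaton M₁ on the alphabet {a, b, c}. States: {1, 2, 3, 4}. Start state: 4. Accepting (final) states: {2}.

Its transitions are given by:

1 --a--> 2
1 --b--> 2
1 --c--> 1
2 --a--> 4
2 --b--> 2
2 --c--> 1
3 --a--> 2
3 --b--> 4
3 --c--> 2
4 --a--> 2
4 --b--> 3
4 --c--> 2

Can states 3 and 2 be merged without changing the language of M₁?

No

P0 = {2} | {1,3,4}.
On input b, block {1,3,4} splits into {3,4} and {1}.
Stable partition: {2} | {3,4} | {1} — 3 equivalence classes.
3 and 2 end up in different blocks, so they are distinguishable. For instance, the string 'ε' is accepted from only 2.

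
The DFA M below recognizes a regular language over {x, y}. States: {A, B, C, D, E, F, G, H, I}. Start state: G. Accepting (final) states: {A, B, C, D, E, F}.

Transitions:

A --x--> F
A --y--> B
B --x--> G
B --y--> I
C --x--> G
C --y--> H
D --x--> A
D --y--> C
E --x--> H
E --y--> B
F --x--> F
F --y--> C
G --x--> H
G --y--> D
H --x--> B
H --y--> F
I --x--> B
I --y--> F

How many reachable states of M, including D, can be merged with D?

States {E} cannot be reached from the start state, so discard them.
Initial partition by acceptance: {A,B,C,D,F} | {G,H,I}.
Split {A,B,C,D,F} by δ(·,x) → {A,D,F} and {B,C}.
Refine {G,H,I} on symbol x: members go to different blocks, giving {H,I} and {G}.
The partition is now stable with 4 blocks: {A,D,F} | {H,I} | {B,C} | {G}.
State D belongs to the block {A,D,F}, which has 3 states.

3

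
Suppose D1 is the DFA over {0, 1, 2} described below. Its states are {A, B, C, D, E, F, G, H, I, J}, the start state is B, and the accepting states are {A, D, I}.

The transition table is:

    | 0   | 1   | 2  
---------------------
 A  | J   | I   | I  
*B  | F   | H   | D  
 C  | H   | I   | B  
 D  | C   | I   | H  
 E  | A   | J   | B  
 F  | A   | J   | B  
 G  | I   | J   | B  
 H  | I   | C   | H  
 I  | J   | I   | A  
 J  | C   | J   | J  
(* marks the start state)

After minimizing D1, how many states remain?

Reachable states from the start: {A,B,C,D,F,H,I,J}. Unreachable: {E,G} — drop them.
Start with accepting vs non-accepting: {A,D,I} | {B,C,F,H,J}.
Split {A,D,I} by δ(·,2) → {A,I} and {D}.
Split {B,C,F,H,J} by δ(·,0) → {B,C,J} and {F,H}.
On input 0, block {B,C,J} splits into {B,C} and {J}.
Refine {B,C} on symbol 1: members go to different blocks, giving {B} and {C}.
On input 1, block {F,H} splits into {F} and {H}.
No further refinement is possible. Final partition (7 blocks): {A,I} | {B} | {D} | {F} | {J} | {C} | {H}.

7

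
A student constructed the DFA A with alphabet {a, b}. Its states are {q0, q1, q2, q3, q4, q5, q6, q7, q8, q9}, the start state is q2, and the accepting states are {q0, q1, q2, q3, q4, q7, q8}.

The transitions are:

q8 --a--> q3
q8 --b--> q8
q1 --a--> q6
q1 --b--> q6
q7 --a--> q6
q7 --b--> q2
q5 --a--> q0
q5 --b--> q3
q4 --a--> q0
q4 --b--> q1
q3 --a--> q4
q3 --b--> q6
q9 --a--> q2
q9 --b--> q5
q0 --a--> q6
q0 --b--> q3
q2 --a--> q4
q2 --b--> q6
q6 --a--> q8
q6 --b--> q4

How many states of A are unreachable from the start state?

BFS from q2 reaches {q0, q1, q2, q3, q4, q6, q8}; the 3 state(s) q5, q7, q9 are never visited.

3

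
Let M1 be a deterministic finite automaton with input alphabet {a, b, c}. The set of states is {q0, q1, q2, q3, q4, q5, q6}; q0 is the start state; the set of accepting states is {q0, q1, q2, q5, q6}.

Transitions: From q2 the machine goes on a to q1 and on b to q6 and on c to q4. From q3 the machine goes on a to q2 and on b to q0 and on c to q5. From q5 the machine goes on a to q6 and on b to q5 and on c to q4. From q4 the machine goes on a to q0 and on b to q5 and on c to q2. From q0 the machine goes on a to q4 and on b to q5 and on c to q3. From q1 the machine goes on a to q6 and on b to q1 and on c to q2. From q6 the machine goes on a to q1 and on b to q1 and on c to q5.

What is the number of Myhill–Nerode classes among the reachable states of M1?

7

Start with accepting vs non-accepting: {q0,q1,q2,q5,q6} | {q3,q4}.
Refine {q0,q1,q2,q5,q6} on symbol a: members go to different blocks, giving {q1,q2,q5,q6} and {q0}.
On input c, block {q1,q2,q5,q6} splits into {q1,q6} and {q2,q5}.
Refine {q3,q4} on symbol a: members go to different blocks, giving {q3} and {q4}.
Split {q2,q5} by δ(·,b) → {q2} and {q5}.
Refine {q1,q6} on symbol c: members go to different blocks, giving {q1} and {q6}.
No further refinement is possible. Final partition (7 blocks): {q1} | {q3} | {q0} | {q2} | {q4} | {q5} | {q6}.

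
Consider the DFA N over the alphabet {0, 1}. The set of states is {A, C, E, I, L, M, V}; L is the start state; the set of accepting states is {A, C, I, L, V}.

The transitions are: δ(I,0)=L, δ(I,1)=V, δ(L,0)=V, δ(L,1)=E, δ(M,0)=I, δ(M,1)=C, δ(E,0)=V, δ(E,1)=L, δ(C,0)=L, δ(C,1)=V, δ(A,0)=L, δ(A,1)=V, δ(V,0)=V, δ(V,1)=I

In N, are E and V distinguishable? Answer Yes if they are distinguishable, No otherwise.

First remove the unreachable states {A,C,M}; 4 states remain.
Initial partition by acceptance: {I,L,V} | {E}.
Split {I,L,V} by δ(·,1) → {I,V} and {L}.
Split {I,V} by δ(·,0) → {I} and {V}.
No further refinement is possible. Final partition (4 blocks): {I} | {E} | {L} | {V}.
E and V end up in different blocks, so they are distinguishable. For instance, the string 'ε' is accepted from only V.

Yes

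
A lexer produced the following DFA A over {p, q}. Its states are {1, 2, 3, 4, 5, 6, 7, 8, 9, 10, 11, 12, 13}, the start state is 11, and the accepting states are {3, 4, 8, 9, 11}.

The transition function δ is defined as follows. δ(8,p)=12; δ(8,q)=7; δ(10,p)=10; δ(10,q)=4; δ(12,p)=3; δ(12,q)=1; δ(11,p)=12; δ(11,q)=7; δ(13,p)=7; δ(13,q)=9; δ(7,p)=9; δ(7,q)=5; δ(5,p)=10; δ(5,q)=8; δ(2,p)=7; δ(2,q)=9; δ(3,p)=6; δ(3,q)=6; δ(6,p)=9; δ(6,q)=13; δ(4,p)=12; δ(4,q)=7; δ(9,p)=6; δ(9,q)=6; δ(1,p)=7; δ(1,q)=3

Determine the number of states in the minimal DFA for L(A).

First remove the unreachable states {2}; 12 states remain.
Initial partition by acceptance: {3,4,8,9,11} | {1,5,6,7,10,12,13}.
Refine {1,5,6,7,10,12,13} on symbol p: members go to different blocks, giving {1,5,10,13} and {6,7,12}.
Refine {1,5,10,13} on symbol p: members go to different blocks, giving {1,13} and {5,10}.
On input q, block {6,7,12} splits into {6,12} and {7}.
Split {3,4,8,9,11} by δ(·,q) → {4,8,11} and {3,9}.
Stable partition: {4,8,11} | {1,13} | {6,12} | {5,10} | {7} | {3,9} — 6 equivalence classes.

6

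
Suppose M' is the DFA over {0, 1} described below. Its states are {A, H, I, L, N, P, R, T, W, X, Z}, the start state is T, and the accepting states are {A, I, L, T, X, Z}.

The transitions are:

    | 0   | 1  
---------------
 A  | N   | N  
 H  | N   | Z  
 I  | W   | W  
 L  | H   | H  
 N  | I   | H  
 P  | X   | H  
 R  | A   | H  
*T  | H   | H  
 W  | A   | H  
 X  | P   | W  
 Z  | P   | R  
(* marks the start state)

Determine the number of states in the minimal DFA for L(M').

Reachable states from the start: {A,H,I,N,P,R,T,W,X,Z}. Unreachable: {L} — drop them.
Initial partition by acceptance: {A,I,T,X,Z} | {H,N,P,R,W}.
On input 0, block {H,N,P,R,W} splits into {N,P,R,W} and {H}.
On input 0, block {A,I,T,X,Z} splits into {A,I,X,Z} and {T}.
The partition is now stable with 4 blocks: {A,I,X,Z} | {N,P,R,W} | {H} | {T}.

4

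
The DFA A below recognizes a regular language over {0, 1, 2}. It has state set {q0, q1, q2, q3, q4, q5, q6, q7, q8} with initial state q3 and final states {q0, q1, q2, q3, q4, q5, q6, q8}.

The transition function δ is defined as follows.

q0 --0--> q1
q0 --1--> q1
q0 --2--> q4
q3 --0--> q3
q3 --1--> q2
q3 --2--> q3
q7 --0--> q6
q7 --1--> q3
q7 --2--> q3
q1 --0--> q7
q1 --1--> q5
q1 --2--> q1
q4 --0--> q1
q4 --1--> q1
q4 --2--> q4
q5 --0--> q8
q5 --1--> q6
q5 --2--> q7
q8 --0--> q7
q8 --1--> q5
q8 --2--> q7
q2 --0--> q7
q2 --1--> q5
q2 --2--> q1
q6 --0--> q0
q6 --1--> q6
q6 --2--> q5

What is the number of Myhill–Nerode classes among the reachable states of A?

Every state is reachable, so we keep all 9.
Start with accepting vs non-accepting: {q0,q1,q2,q3,q4,q5,q6,q8} | {q7}.
Split {q0,q1,q2,q3,q4,q5,q6,q8} by δ(·,0) → {q0,q3,q4,q5,q6} and {q1,q2,q8}.
Refine {q0,q3,q4,q5,q6} on symbol 0: members go to different blocks, giving {q0,q4,q5} and {q3,q6}.
Refine {q0,q4,q5} on symbol 1: members go to different blocks, giving {q0,q4} and {q5}.
Refine {q1,q2,q8} on symbol 2: members go to different blocks, giving {q1,q2} and {q8}.
Split {q3,q6} by δ(·,0) → {q3} and {q6}.
Stable partition: {q0,q4} | {q7} | {q1,q2} | {q3} | {q5} | {q8} | {q6} — 7 equivalence classes.

7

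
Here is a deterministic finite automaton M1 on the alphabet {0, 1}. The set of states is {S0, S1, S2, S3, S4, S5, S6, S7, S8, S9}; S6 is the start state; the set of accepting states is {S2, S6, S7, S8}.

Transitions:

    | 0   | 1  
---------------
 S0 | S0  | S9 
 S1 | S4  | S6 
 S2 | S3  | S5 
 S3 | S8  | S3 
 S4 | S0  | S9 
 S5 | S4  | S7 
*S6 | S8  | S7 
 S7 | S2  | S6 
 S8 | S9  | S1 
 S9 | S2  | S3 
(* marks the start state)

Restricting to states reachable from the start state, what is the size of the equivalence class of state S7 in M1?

All states are reachable from the start state.
Start with accepting vs non-accepting: {S2,S6,S7,S8} | {S0,S1,S3,S4,S5,S9}.
On input 0, block {S2,S6,S7,S8} splits into {S2,S8} and {S6,S7}.
Refine {S0,S1,S3,S4,S5,S9} on symbol 0: members go to different blocks, giving {S0,S1,S4,S5} and {S3,S9}.
Refine {S0,S1,S4,S5} on symbol 1: members go to different blocks, giving {S0,S4} and {S1,S5}.
Stable partition: {S2,S8} | {S0,S4} | {S6,S7} | {S3,S9} | {S1,S5} — 5 equivalence classes.
The equivalence class containing S7 is {S6,S7}, of size 2.

2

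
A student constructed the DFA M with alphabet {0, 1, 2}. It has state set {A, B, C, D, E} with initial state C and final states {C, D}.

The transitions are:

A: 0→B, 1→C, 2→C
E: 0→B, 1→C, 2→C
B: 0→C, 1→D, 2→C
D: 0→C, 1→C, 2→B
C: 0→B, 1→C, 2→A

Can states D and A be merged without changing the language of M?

First remove the unreachable states {E}; 4 states remain.
P0 = {C,D} | {A,B}.
Split {C,D} by δ(·,0) → {C} and {D}.
Refine {A,B} on symbol 0: members go to different blocks, giving {A} and {B}.
No further refinement is possible. Final partition (4 blocks): {C} | {A} | {D} | {B}.
D and A end up in different blocks, so they are distinguishable. For instance, the string 'ε' is accepted from only D.

No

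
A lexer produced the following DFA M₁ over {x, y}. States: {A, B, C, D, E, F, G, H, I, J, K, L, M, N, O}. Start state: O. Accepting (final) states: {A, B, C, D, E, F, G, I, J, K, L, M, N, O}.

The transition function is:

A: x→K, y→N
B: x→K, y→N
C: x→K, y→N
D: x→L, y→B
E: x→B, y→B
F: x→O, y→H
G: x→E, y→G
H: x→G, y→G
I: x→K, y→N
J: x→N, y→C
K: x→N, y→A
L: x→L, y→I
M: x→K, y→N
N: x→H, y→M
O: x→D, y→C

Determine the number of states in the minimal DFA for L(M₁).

Reachable states from the start: {A,B,C,D,E,G,H,I,K,L,M,N,O}. Unreachable: {F,J} — drop them.
Start with accepting vs non-accepting: {A,B,C,D,E,G,I,K,L,M,N,O} | {H}.
On input x, block {A,B,C,D,E,G,I,K,L,M,N,O} splits into {A,B,C,D,E,G,I,K,L,M,O} and {N}.
Split {A,B,C,D,E,G,I,K,L,M,O} by δ(·,x) → {A,B,C,D,E,G,I,L,M,O} and {K}.
Split {A,B,C,D,E,G,I,L,M,O} by δ(·,x) → {A,B,C,I,M} and {D,E,G,L,O}.
On input x, block {D,E,G,L,O} splits into {D,G,L,O} and {E}.
Refine {D,G,L,O} on symbol x: members go to different blocks, giving {D,L,O} and {G}.
No further refinement is possible. Final partition (7 blocks): {A,B,C,I,M} | {H} | {N} | {K} | {D,L,O} | {E} | {G}.

7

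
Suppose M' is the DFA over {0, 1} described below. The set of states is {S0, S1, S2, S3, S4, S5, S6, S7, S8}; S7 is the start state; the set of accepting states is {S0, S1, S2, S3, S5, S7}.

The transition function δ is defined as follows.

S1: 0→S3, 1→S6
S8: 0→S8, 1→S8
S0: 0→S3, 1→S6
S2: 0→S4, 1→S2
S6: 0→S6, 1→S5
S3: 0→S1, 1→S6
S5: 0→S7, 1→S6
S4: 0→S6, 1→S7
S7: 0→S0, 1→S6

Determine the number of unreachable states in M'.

No path from S7 leads to S2, S4, S8; the other 6 states are all reachable.

3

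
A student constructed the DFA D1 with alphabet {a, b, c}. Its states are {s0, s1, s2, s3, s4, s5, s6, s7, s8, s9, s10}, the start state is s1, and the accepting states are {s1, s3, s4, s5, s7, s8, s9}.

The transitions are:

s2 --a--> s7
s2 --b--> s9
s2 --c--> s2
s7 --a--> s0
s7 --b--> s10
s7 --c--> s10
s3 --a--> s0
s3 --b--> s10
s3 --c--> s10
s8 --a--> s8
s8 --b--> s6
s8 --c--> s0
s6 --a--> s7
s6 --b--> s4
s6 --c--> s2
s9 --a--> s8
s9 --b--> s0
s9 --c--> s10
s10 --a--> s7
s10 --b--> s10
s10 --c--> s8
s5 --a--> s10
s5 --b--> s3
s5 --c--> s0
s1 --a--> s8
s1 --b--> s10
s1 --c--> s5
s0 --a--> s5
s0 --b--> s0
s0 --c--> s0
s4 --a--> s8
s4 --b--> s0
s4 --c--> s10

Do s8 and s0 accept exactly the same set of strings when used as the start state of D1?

P0 = {s1,s3,s4,s5,s7,s8,s9} | {s0,s2,s6,s10}.
Split {s1,s3,s4,s5,s7,s8,s9} by δ(·,a) → {s1,s4,s8,s9} and {s3,s5,s7}.
On input c, block {s1,s4,s8,s9} splits into {s4,s8,s9} and {s1}.
Refine {s0,s2,s6,s10} on symbol b: members go to different blocks, giving {s0,s10} and {s2,s6}.
Refine {s4,s8,s9} on symbol b: members go to different blocks, giving {s4,s9} and {s8}.
Refine {s0,s10} on symbol c: members go to different blocks, giving {s0} and {s10}.
Split {s3,s5,s7} by δ(·,a) → {s3,s7} and {s5}.
The partition is now stable with 8 blocks: {s4,s9} | {s0} | {s3,s7} | {s1} | {s2,s6} | {s8} | {s10} | {s5}.
s8 and s0 end up in different blocks, so they are distinguishable. For instance, the string 'ε' is accepted from only s8.

No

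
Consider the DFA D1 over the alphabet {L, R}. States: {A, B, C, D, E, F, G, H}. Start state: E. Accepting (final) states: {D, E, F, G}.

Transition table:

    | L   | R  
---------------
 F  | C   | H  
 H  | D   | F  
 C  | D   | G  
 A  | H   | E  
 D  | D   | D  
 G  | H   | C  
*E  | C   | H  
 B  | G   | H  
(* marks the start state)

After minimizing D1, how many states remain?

First remove the unreachable states {A,B}; 6 states remain.
Start with accepting vs non-accepting: {D,E,F,G} | {C,H}.
Refine {D,E,F,G} on symbol L: members go to different blocks, giving {E,F,G} and {D}.
No further refinement is possible. Final partition (3 blocks): {E,F,G} | {C,H} | {D}.

3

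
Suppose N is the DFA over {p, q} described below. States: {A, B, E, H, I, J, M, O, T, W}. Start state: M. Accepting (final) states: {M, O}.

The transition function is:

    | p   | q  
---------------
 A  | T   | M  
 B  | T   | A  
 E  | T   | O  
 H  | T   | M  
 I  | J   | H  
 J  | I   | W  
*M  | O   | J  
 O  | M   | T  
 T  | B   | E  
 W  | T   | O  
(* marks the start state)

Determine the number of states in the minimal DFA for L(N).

P0 = {M,O} | {A,B,E,H,I,J,T,W}.
Split {A,B,E,H,I,J,T,W} by δ(·,q) → {B,I,J,T} and {A,E,H,W}.
Stable partition: {M,O} | {B,I,J,T} | {A,E,H,W} — 3 equivalence classes.

3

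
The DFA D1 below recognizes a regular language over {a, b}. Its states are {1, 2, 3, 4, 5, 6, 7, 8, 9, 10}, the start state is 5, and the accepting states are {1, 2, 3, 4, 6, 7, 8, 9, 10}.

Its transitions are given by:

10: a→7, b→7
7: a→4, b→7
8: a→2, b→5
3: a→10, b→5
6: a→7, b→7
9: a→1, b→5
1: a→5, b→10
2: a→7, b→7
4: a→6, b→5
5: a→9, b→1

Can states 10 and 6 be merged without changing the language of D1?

States {2,3,8} cannot be reached from the start state, so discard them.
P0 = {1,4,6,7,9,10} | {5}.
On input a, block {1,4,6,7,9,10} splits into {4,6,7,9,10} and {1}.
Split {4,6,7,9,10} by δ(·,a) → {4,6,7,10} and {9}.
Refine {4,6,7,10} on symbol b: members go to different blocks, giving {6,7,10} and {4}.
On input a, block {6,7,10} splits into {6,10} and {7}.
The partition is now stable with 6 blocks: {6,10} | {5} | {1} | {9} | {4} | {7}.
10 and 6 lie in the same block of the stable partition, so they are equivalent — no string distinguishes them.

Yes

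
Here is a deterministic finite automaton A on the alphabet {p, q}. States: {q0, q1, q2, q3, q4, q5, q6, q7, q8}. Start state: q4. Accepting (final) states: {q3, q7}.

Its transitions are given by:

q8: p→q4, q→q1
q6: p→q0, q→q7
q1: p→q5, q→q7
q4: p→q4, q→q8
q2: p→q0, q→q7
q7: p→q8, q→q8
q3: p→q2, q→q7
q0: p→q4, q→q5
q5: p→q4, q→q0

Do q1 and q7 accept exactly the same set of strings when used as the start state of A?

First remove the unreachable states {q2,q3,q6}; 6 states remain.
P0 = {q7} | {q0,q1,q4,q5,q8}.
On input q, block {q0,q1,q4,q5,q8} splits into {q0,q4,q5,q8} and {q1}.
Refine {q0,q4,q5,q8} on symbol q: members go to different blocks, giving {q0,q4,q5} and {q8}.
Refine {q0,q4,q5} on symbol q: members go to different blocks, giving {q0,q5} and {q4}.
Stable partition: {q7} | {q0,q5} | {q1} | {q8} | {q4} — 5 equivalence classes.
q1 and q7 end up in different blocks, so they are distinguishable. For instance, the string 'ε' is accepted from only q7.

No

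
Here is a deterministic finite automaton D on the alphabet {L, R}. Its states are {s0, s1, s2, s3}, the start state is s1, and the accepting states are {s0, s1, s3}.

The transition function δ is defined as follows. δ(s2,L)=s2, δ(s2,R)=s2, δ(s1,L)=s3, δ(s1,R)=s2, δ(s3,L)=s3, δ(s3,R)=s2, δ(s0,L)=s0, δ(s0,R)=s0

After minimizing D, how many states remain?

First remove the unreachable states {s0}; 3 states remain.
Initial partition by acceptance: {s1,s3} | {s2}.
No further refinement is possible. Final partition (2 blocks): {s1,s3} | {s2}.

2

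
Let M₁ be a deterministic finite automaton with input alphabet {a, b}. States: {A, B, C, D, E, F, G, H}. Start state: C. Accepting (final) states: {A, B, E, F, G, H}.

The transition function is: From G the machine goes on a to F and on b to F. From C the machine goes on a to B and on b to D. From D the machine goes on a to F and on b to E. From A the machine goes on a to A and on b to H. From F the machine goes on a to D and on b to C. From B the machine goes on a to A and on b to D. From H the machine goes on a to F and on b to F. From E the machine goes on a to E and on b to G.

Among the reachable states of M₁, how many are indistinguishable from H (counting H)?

2

Start with accepting vs non-accepting: {A,B,E,F,G,H} | {C,D}.
Split {A,B,E,F,G,H} by δ(·,a) → {A,B,E,G,H} and {F}.
On input a, block {A,B,E,G,H} splits into {A,B,E} and {G,H}.
On input b, block {A,B,E} splits into {A,E} and {B}.
Split {C,D} by δ(·,a) → {C} and {D}.
No further refinement is possible. Final partition (6 blocks): {A,E} | {C} | {F} | {G,H} | {B} | {D}.
The equivalence class containing H is {G,H}, of size 2.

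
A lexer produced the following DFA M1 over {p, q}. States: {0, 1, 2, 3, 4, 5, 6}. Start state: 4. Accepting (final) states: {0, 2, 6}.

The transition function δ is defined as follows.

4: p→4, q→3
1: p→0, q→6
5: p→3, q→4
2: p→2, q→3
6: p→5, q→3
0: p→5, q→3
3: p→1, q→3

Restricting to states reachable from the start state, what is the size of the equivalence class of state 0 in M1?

First remove the unreachable states {2}; 6 states remain.
Initial partition by acceptance: {0,6} | {1,3,4,5}.
Refine {1,3,4,5} on symbol p: members go to different blocks, giving {3,4,5} and {1}.
Refine {3,4,5} on symbol p: members go to different blocks, giving {4,5} and {3}.
Refine {4,5} on symbol p: members go to different blocks, giving {4} and {5}.
Stable partition: {0,6} | {4} | {1} | {3} | {5} — 5 equivalence classes.
State 0 belongs to the block {0,6}, which has 2 states.

2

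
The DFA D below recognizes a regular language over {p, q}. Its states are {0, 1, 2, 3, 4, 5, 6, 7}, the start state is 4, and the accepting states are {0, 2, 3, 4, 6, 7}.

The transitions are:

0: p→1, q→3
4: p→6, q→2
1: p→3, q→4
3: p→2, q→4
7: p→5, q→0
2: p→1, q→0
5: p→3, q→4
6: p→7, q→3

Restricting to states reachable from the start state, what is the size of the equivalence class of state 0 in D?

Every state is reachable, so we keep all 8.
Initial partition by acceptance: {0,2,3,4,6,7} | {1,5}.
Split {0,2,3,4,6,7} by δ(·,p) → {0,2,7} and {3,4,6}.
Refine {0,2,7} on symbol q: members go to different blocks, giving {2,7} and {0}.
Refine {3,4,6} on symbol p: members go to different blocks, giving {3,6} and {4}.
Refine {3,6} on symbol q: members go to different blocks, giving {3} and {6}.
No further refinement is possible. Final partition (6 blocks): {2,7} | {1,5} | {3} | {0} | {4} | {6}.
State 0 belongs to the block {0}, which has 1 states.

1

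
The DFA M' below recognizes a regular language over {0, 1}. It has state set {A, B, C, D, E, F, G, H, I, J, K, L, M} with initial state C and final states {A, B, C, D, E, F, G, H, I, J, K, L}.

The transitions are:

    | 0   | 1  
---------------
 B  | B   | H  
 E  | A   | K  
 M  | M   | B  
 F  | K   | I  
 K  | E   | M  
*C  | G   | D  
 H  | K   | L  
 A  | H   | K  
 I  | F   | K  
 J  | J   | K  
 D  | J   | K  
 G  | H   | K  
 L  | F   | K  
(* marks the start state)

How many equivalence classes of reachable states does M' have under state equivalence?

Every state is reachable, so we keep all 13.
Start with accepting vs non-accepting: {A,B,C,D,E,F,G,H,I,J,K,L} | {M}.
Split {A,B,C,D,E,F,G,H,I,J,K,L} by δ(·,1) → {A,B,C,D,E,F,G,H,I,J,L} and {K}.
On input 0, block {A,B,C,D,E,F,G,H,I,J,L} splits into {A,B,C,D,E,G,I,J,L} and {F,H}.
Refine {A,B,C,D,E,G,I,J,L} on symbol 0: members go to different blocks, giving {B,C,D,E,J} and {A,G,I,L}.
Split {B,C,D,E,J} by δ(·,0) → {B,D,J} and {C,E}.
On input 1, block {B,D,J} splits into {D,J} and {B}.
Refine {C,E} on symbol 1: members go to different blocks, giving {C} and {E}.
The partition is now stable with 8 blocks: {D,J} | {M} | {K} | {F,H} | {A,G,I,L} | {C} | {B} | {E}.

8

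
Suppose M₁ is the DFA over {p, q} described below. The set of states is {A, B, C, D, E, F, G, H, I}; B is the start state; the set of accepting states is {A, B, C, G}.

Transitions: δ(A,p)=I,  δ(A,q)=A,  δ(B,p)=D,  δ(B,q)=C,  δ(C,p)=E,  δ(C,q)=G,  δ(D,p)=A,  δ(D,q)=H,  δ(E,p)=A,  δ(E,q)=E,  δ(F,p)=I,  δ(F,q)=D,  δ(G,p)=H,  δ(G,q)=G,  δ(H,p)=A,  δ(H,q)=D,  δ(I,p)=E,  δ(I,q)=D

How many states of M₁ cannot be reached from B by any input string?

1

BFS from B reaches {A, B, C, D, E, G, H, I}; the 1 state(s) F are never visited.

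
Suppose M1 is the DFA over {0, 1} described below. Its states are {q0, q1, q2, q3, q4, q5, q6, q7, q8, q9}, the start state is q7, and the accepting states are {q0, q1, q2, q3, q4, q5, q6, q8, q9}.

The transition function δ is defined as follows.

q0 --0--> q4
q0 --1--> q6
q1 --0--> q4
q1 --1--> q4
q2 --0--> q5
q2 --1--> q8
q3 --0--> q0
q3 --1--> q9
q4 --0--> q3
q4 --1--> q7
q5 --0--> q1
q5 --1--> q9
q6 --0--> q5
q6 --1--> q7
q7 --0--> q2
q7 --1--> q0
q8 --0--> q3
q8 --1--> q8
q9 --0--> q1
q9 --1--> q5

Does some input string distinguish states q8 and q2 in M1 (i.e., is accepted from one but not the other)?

Every state is reachable, so we keep all 10.
Start with accepting vs non-accepting: {q0,q1,q2,q3,q4,q5,q6,q8,q9} | {q7}.
On input 1, block {q0,q1,q2,q3,q4,q5,q6,q8,q9} splits into {q0,q1,q2,q3,q5,q8,q9} and {q4,q6}.
On input 0, block {q0,q1,q2,q3,q5,q8,q9} splits into {q2,q3,q5,q8,q9} and {q0,q1}.
Split {q2,q3,q5,q8,q9} by δ(·,0) → {q3,q5,q9} and {q2,q8}.
Stable partition: {q3,q5,q9} | {q7} | {q4,q6} | {q0,q1} | {q2,q8} — 5 equivalence classes.
q8 and q2 lie in the same block of the stable partition, so they are equivalent — no string distinguishes them.

No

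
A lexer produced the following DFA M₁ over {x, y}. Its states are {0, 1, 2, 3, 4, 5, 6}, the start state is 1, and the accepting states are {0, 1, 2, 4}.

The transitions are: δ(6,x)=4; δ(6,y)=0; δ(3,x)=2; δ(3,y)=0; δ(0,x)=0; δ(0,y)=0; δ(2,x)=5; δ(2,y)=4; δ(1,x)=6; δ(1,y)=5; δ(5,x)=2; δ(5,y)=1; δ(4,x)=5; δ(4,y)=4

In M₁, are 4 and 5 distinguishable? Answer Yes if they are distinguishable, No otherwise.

First remove the unreachable states {3}; 6 states remain.
Start with accepting vs non-accepting: {0,1,2,4} | {5,6}.
On input x, block {0,1,2,4} splits into {1,2,4} and {0}.
Split {1,2,4} by δ(·,y) → {2,4} and {1}.
On input y, block {5,6} splits into {5} and {6}.
No further refinement is possible. Final partition (5 blocks): {2,4} | {5} | {0} | {1} | {6}.
4 and 5 end up in different blocks, so they are distinguishable. For instance, the string 'ε' is accepted from only 4.

Yes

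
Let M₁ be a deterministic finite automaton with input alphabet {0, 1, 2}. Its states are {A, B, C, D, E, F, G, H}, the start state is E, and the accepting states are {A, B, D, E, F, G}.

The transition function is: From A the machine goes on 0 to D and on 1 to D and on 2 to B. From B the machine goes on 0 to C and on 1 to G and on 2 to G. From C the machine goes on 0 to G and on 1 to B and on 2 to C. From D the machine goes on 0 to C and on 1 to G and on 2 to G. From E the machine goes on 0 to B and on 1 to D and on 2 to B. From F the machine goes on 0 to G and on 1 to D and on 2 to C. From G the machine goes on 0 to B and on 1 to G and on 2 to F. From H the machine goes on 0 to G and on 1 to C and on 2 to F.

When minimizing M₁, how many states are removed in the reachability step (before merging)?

Starting at E and following transitions, the reachable set is {B, C, D, E, F, G}. That leaves A, H unreachable — 2 in total.

2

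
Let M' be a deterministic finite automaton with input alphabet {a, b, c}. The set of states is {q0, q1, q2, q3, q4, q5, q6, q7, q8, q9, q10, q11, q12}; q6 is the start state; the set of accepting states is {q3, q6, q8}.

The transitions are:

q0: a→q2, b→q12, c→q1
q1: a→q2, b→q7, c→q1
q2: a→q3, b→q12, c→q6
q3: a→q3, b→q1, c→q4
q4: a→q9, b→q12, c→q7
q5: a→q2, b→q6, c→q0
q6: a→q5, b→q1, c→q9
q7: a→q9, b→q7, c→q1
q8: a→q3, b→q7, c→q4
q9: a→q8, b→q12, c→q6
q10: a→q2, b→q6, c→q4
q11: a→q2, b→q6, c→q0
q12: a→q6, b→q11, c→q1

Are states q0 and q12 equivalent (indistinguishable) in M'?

Reachable states from the start: {q0,q1,q2,q3,q4,q5,q6,q7,q8,q9,q11,q12}. Unreachable: {q10} — drop them.
Start with accepting vs non-accepting: {q3,q6,q8} | {q0,q1,q2,q4,q5,q7,q9,q11,q12}.
Refine {q3,q6,q8} on symbol a: members go to different blocks, giving {q3,q8} and {q6}.
Split {q0,q1,q2,q4,q5,q7,q9,q11,q12} by δ(·,a) → {q0,q1,q4,q5,q7,q11} and {q2,q9} and {q12}.
Refine {q0,q1,q4,q5,q7,q11} on symbol b: members go to different blocks, giving {q0,q4} and {q1,q7} and {q5,q11}.
No further refinement is possible. Final partition (7 blocks): {q3,q8} | {q0,q4} | {q6} | {q2,q9} | {q12} | {q1,q7} | {q5,q11}.
q0 and q12 end up in different blocks, so they are distinguishable. For instance, the string 'a' is accepted from only q12.

No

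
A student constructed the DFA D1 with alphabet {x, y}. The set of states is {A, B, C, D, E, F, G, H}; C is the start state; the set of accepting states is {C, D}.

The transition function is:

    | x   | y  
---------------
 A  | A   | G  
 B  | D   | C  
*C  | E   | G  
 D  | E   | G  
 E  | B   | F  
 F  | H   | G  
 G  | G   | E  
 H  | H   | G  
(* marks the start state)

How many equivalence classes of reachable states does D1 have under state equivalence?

5

Reachable states from the start: {B,C,D,E,F,G,H}. Unreachable: {A} — drop them.
Initial partition by acceptance: {C,D} | {B,E,F,G,H}.
Refine {B,E,F,G,H} on symbol x: members go to different blocks, giving {E,F,G,H} and {B}.
On input x, block {E,F,G,H} splits into {F,G,H} and {E}.
Split {F,G,H} by δ(·,y) → {F,H} and {G}.
Stable partition: {C,D} | {F,H} | {B} | {E} | {G} — 5 equivalence classes.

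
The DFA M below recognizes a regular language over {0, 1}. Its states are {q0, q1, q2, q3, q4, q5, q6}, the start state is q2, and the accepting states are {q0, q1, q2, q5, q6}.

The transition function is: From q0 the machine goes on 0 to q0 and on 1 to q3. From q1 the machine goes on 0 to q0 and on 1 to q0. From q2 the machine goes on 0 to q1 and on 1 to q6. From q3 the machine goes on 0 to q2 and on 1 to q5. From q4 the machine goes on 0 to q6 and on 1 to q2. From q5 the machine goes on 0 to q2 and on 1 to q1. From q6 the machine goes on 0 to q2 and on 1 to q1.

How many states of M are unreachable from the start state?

Starting at q2 and following transitions, the reachable set is {q0, q1, q2, q3, q5, q6}. That leaves q4 unreachable — 1 in total.

1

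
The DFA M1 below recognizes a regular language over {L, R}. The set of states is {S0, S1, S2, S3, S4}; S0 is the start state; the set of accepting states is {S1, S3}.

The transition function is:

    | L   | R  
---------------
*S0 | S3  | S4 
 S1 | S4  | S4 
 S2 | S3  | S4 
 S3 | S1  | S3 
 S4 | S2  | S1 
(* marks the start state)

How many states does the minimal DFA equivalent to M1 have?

Every state is reachable, so we keep all 5.
Initial partition by acceptance: {S1,S3} | {S0,S2,S4}.
Refine {S1,S3} on symbol L: members go to different blocks, giving {S1} and {S3}.
Refine {S0,S2,S4} on symbol L: members go to different blocks, giving {S0,S2} and {S4}.
The partition is now stable with 4 blocks: {S1} | {S0,S2} | {S3} | {S4}.

4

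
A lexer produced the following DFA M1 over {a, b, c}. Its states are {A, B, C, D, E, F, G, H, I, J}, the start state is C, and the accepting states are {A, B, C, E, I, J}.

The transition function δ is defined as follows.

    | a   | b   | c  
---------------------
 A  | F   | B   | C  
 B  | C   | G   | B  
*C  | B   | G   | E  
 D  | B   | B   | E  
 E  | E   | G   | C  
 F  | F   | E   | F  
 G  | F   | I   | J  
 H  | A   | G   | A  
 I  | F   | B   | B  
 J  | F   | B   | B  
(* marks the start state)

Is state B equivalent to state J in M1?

No

States {A,D,H} cannot be reached from the start state, so discard them.
Start with accepting vs non-accepting: {B,C,E,I,J} | {F,G}.
On input a, block {B,C,E,I,J} splits into {B,C,E} and {I,J}.
Split {F,G} by δ(·,b) → {F} and {G}.
No further refinement is possible. Final partition (4 blocks): {B,C,E} | {F} | {I,J} | {G}.
B and J end up in different blocks, so they are distinguishable. For instance, the string 'a' is accepted from only B.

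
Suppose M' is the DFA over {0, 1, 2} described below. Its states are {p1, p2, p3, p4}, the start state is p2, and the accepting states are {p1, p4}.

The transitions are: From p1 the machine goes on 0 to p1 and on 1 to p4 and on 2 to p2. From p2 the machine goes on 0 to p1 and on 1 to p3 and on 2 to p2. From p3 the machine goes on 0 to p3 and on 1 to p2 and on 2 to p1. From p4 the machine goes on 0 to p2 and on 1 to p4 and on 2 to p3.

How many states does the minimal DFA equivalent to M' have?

4

All states are reachable from the start state.
Start with accepting vs non-accepting: {p1,p4} | {p2,p3}.
Refine {p1,p4} on symbol 0: members go to different blocks, giving {p1} and {p4}.
Split {p2,p3} by δ(·,0) → {p2} and {p3}.
The partition is now stable with 4 blocks: {p1} | {p2} | {p4} | {p3}.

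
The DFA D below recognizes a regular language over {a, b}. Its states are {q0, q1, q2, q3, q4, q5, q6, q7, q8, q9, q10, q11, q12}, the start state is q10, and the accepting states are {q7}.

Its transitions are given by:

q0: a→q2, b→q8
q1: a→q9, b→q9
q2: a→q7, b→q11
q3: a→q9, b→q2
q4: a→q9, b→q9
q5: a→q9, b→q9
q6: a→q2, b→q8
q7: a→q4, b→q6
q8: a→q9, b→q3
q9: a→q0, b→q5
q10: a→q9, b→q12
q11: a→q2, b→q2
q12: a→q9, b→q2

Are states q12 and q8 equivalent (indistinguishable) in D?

Reachable states from the start: {q0,q2,q3,q4,q5,q6,q7,q8,q9,q10,q11,q12}. Unreachable: {q1} — drop them.
P0 = {q7} | {q0,q2,q3,q4,q5,q6,q8,q9,q10,q11,q12}.
Split {q0,q2,q3,q4,q5,q6,q8,q9,q10,q11,q12} by δ(·,a) → {q0,q3,q4,q5,q6,q8,q9,q10,q11,q12} and {q2}.
Refine {q0,q3,q4,q5,q6,q8,q9,q10,q11,q12} on symbol a: members go to different blocks, giving {q3,q4,q5,q8,q9,q10,q12} and {q0,q6,q11}.
On input a, block {q3,q4,q5,q8,q9,q10,q12} splits into {q3,q4,q5,q8,q10,q12} and {q9}.
On input b, block {q3,q4,q5,q8,q10,q12} splits into {q3,q12} and {q4,q5} and {q8,q10}.
On input b, block {q0,q6,q11} splits into {q0,q6} and {q11}.
No further refinement is possible. Final partition (8 blocks): {q7} | {q3,q12} | {q2} | {q0,q6} | {q9} | {q4,q5} | {q8,q10} | {q11}.
q12 and q8 end up in different blocks, so they are distinguishable. For instance, the string 'ba' is accepted from only q12.

No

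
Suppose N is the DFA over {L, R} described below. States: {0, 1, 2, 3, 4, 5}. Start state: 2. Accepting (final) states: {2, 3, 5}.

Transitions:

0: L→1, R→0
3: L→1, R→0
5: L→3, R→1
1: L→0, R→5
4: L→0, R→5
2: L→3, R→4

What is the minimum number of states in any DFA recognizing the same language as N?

All states are reachable from the start state.
Initial partition by acceptance: {2,3,5} | {0,1,4}.
Split {2,3,5} by δ(·,L) → {2,5} and {3}.
Split {0,1,4} by δ(·,R) → {1,4} and {0}.
No further refinement is possible. Final partition (4 blocks): {2,5} | {1,4} | {3} | {0}.

4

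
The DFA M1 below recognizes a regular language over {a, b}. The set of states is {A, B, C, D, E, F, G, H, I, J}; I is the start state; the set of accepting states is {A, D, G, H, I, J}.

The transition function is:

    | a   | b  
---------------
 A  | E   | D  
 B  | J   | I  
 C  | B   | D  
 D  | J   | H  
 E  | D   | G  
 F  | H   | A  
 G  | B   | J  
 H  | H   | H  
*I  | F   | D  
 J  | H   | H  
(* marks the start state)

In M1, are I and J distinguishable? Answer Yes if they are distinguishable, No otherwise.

First remove the unreachable states {C}; 9 states remain.
Initial partition by acceptance: {A,D,G,H,I,J} | {B,E,F}.
Refine {A,D,G,H,I,J} on symbol a: members go to different blocks, giving {A,G,I} and {D,H,J}.
The partition is now stable with 3 blocks: {A,G,I} | {B,E,F} | {D,H,J}.
I and J end up in different blocks, so they are distinguishable. For instance, the string 'a' is accepted from only J.

Yes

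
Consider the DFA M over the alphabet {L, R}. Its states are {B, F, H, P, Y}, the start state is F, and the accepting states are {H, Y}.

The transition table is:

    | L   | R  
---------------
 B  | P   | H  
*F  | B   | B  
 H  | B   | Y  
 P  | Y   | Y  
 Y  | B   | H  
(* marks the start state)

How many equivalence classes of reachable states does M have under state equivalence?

4

Every state is reachable, so we keep all 5.
Start with accepting vs non-accepting: {H,Y} | {B,F,P}.
Split {B,F,P} by δ(·,L) → {B,F} and {P}.
Refine {B,F} on symbol L: members go to different blocks, giving {F} and {B}.
The partition is now stable with 4 blocks: {H,Y} | {F} | {P} | {B}.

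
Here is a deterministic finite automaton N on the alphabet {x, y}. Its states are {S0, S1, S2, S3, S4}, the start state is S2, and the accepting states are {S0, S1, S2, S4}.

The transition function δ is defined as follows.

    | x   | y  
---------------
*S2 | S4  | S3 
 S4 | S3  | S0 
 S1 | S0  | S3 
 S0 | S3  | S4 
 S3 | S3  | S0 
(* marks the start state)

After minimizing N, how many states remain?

3

States {S1} cannot be reached from the start state, so discard them.
Start with accepting vs non-accepting: {S0,S2,S4} | {S3}.
Refine {S0,S2,S4} on symbol x: members go to different blocks, giving {S0,S4} and {S2}.
No further refinement is possible. Final partition (3 blocks): {S0,S4} | {S3} | {S2}.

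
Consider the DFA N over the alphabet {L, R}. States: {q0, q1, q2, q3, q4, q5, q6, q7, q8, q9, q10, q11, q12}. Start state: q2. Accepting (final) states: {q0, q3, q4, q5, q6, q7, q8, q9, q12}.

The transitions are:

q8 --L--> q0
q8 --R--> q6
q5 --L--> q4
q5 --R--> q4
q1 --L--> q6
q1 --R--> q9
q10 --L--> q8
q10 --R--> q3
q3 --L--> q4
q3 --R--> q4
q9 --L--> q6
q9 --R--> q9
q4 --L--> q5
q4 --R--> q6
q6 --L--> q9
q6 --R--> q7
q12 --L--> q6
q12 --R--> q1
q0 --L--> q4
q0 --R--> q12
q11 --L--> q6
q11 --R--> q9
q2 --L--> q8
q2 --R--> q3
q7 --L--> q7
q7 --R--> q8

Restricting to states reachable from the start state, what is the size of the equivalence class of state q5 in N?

2

First remove the unreachable states {q10,q11}; 11 states remain.
Start with accepting vs non-accepting: {q0,q3,q4,q5,q6,q7,q8,q9,q12} | {q1,q2}.
On input R, block {q0,q3,q4,q5,q6,q7,q8,q9,q12} splits into {q0,q3,q4,q5,q6,q7,q8,q9} and {q12}.
Refine {q0,q3,q4,q5,q6,q7,q8,q9} on symbol R: members go to different blocks, giving {q3,q4,q5,q6,q7,q8,q9} and {q0}.
Refine {q3,q4,q5,q6,q7,q8,q9} on symbol L: members go to different blocks, giving {q3,q4,q5,q6,q7,q9} and {q8}.
Split {q3,q4,q5,q6,q7,q9} by δ(·,R) → {q3,q4,q5,q6,q9} and {q7}.
Refine {q3,q4,q5,q6,q9} on symbol R: members go to different blocks, giving {q3,q4,q5,q9} and {q6}.
Refine {q3,q4,q5,q9} on symbol L: members go to different blocks, giving {q3,q4,q5} and {q9}.
On input R, block {q3,q4,q5} splits into {q3,q5} and {q4}.
Split {q1,q2} by δ(·,L) → {q1} and {q2}.
The partition is now stable with 10 blocks: {q3,q5} | {q1} | {q12} | {q0} | {q8} | {q7} | {q6} | {q9} | {q4} | {q2}.
The equivalence class containing q5 is {q3,q5}, of size 2.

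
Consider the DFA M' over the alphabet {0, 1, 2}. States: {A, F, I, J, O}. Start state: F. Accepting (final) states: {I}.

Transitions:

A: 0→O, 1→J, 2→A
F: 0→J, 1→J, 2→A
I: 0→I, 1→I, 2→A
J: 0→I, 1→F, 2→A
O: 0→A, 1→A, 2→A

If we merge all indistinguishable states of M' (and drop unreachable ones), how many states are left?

5

Every state is reachable, so we keep all 5.
Start with accepting vs non-accepting: {I} | {A,F,J,O}.
On input 0, block {A,F,J,O} splits into {A,F,O} and {J}.
Split {A,F,O} by δ(·,0) → {A,O} and {F}.
Split {A,O} by δ(·,1) → {A} and {O}.
No further refinement is possible. Final partition (5 blocks): {I} | {A} | {J} | {F} | {O}.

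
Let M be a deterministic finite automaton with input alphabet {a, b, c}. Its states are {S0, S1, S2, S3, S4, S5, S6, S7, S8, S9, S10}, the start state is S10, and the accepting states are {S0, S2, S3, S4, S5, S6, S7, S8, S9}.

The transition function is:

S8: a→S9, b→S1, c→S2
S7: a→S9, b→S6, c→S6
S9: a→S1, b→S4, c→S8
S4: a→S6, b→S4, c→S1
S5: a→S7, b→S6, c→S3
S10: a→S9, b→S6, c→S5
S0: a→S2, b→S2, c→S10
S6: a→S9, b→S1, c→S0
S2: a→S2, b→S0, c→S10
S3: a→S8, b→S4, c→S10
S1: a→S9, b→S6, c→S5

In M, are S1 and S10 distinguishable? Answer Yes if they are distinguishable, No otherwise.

All states are reachable from the start state.
Initial partition by acceptance: {S0,S2,S3,S4,S5,S6,S7,S8,S9} | {S1,S10}.
Refine {S0,S2,S3,S4,S5,S6,S7,S8,S9} on symbol a: members go to different blocks, giving {S0,S2,S3,S4,S5,S6,S7,S8} and {S9}.
On input a, block {S0,S2,S3,S4,S5,S6,S7,S8} splits into {S0,S2,S3,S4,S5} and {S6,S7,S8}.
Refine {S0,S2,S3,S4,S5} on symbol a: members go to different blocks, giving {S3,S4,S5} and {S0,S2}.
Refine {S3,S4,S5} on symbol b: members go to different blocks, giving {S3,S4} and {S5}.
Split {S6,S7,S8} by δ(·,b) → {S6,S8} and {S7}.
The partition is now stable with 7 blocks: {S3,S4} | {S1,S10} | {S9} | {S6,S8} | {S0,S2} | {S5} | {S7}.
S1 and S10 lie in the same block of the stable partition, so they are equivalent — no string distinguishes them.

No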